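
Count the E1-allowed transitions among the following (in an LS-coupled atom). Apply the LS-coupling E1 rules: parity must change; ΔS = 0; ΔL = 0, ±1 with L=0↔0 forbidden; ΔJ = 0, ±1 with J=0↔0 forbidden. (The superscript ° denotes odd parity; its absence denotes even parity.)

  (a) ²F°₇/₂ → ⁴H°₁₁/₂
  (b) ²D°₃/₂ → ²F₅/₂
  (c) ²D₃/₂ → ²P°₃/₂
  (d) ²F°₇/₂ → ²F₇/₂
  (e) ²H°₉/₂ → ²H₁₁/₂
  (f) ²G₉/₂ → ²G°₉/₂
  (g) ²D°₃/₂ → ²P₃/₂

(a) forbidden (parity, ΔS, ΔL, ΔJ fail)
(b) allowed
(c) allowed
(d) allowed
(e) allowed
(f) allowed
(g) allowed
Total allowed: 6 of 7.

6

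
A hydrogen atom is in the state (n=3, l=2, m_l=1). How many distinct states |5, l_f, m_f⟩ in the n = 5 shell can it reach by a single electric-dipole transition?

5

E1 requires Δl = ±1, so l_f ∈ {1, 3}; with 0 ≤ l_f ≤ n_f−1 = 4, the allowed l_f values are {1, 3}.
For l_f = 1: m_f ∈ {m_i−1, m_i, m_i+1} ∩ [−1, 1] = {0, 1} → 2 states.
For l_f = 3: m_f ∈ {m_i−1, m_i, m_i+1} ∩ [−3, 3] = {0, 1, 2} → 3 states.
Total: 5.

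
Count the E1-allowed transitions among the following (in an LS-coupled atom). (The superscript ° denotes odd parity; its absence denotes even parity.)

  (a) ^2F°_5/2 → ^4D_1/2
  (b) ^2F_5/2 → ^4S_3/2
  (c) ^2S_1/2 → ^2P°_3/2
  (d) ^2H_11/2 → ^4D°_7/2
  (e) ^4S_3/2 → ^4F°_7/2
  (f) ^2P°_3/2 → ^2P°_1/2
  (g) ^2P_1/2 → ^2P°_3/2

2

(a) forbidden (ΔS, ΔJ fail)
(b) forbidden (parity, ΔS, ΔL fail)
(c) allowed
(d) forbidden (ΔS, ΔL, ΔJ fail)
(e) forbidden (ΔL, ΔJ fail)
(f) forbidden (parity fails)
(g) allowed
Total allowed: 2 of 7.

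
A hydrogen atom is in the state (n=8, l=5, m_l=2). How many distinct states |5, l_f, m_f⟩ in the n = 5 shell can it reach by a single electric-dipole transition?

3

E1 requires Δl = ±1, so l_f ∈ {4, 6}; with 0 ≤ l_f ≤ n_f−1 = 4, the allowed l_f values are {4}.
For l_f = 4: m_f ∈ {m_i−1, m_i, m_i+1} ∩ [−4, 4] = {1, 2, 3} → 3 states.
Total: 3.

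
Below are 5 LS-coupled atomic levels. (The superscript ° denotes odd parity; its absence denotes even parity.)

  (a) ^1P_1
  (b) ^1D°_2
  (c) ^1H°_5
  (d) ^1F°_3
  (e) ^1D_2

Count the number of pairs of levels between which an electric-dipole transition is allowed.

3

(a)–(b): allowed.
(a)–(c): forbidden (ΔL, ΔJ).
(a)–(d): forbidden (ΔL, ΔJ).
(a)–(e): forbidden (parity).
(b)–(c): forbidden (parity, ΔL, ΔJ).
(b)–(d): forbidden (parity).
(b)–(e): allowed.
(c)–(d): forbidden (parity, ΔL, ΔJ).
(c)–(e): forbidden (ΔL, ΔJ).
(d)–(e): allowed.
Allowed pairs: 3 of 10.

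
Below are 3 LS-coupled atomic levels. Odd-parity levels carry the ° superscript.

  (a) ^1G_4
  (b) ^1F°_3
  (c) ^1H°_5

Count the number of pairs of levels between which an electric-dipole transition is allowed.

(a)–(b): allowed.
(a)–(c): allowed.
(b)–(c): forbidden (parity, ΔL, ΔJ).
Allowed pairs: 2 of 3.

2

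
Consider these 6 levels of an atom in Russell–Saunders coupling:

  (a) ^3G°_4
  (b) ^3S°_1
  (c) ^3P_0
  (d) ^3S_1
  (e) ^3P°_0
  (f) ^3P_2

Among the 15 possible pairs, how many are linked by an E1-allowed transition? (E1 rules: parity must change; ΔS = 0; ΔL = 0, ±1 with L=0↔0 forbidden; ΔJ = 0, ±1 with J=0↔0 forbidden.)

3

(a)–(b): forbidden (parity, ΔL, ΔJ).
(a)–(c): forbidden (ΔL, ΔJ).
(a)–(d): forbidden (ΔL, ΔJ).
(a)–(e): forbidden (parity, ΔL, ΔJ).
(a)–(f): forbidden (ΔL, ΔJ).
(b)–(c): allowed.
(b)–(d): forbidden (ΔL).
(b)–(e): forbidden (parity).
(b)–(f): allowed.
(c)–(d): forbidden (parity).
(c)–(e): forbidden (ΔJ).
(c)–(f): forbidden (parity, ΔJ).
(d)–(e): allowed.
(d)–(f): forbidden (parity).
(e)–(f): forbidden (ΔJ).
Allowed pairs: 3 of 15.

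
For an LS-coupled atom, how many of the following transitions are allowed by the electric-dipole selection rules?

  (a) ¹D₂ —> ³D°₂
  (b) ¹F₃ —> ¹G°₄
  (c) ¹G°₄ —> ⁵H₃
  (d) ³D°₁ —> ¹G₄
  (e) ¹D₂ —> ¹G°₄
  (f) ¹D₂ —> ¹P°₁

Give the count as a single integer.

2

(a) forbidden (ΔS fails)
(b) allowed
(c) forbidden (ΔS fails)
(d) forbidden (ΔS, ΔL, ΔJ fail)
(e) forbidden (ΔL, ΔJ fail)
(f) allowed
Total allowed: 2 of 6.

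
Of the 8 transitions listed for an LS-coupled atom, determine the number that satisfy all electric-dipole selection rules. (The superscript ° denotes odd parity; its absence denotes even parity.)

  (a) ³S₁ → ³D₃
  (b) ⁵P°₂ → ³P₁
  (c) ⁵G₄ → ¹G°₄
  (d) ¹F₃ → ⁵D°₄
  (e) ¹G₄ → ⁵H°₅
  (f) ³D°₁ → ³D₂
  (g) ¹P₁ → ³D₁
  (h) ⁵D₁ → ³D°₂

1

(a) forbidden (parity, ΔL, ΔJ fail)
(b) forbidden (ΔS fails)
(c) forbidden (ΔS fails)
(d) forbidden (ΔS fails)
(e) forbidden (ΔS fails)
(f) allowed
(g) forbidden (parity, ΔS fail)
(h) forbidden (ΔS fails)
Total allowed: 1 of 8.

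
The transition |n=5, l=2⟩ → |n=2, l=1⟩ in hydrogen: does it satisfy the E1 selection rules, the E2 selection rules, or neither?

Δl = 1 − 2 = -1; l_i + l_f = 3.
E1 (Δl = ±1): satisfied.
E2 (Δl = 0,±2, l_i+l_f ≥ 2): not satisfied.

E1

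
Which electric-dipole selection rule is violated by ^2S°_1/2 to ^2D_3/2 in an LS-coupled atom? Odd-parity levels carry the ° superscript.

Reading off the term symbols: S 1/2→1/2, L 0→2, J 1/2→3/2, parity odd→even.
Parity must change: odd → even — satisfied.
ΔL = 0, ±1 (not L=0↔0): L: 0 → 2, ΔL = +2 — violated.
ΔS = 0: S: 1/2 → 1/2 — satisfied.
ΔJ = 0, ±1 (not J=0↔0): J: 1/2 → 3/2, ΔJ = +1 — satisfied.

the ΔL = 0, ±1 rule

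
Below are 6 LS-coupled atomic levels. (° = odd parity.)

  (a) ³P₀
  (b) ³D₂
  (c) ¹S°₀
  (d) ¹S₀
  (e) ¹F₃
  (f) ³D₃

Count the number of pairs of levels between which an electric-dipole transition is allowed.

0

(a)–(b): forbidden (parity, ΔJ).
(a)–(c): forbidden (ΔS, ΔJ).
(a)–(d): forbidden (parity, ΔS, ΔJ).
(a)–(e): forbidden (parity, ΔS, ΔL, ΔJ).
(a)–(f): forbidden (parity, ΔJ).
(b)–(c): forbidden (ΔS, ΔL, ΔJ).
(b)–(d): forbidden (parity, ΔS, ΔL, ΔJ).
(b)–(e): forbidden (parity, ΔS).
(b)–(f): forbidden (parity).
(c)–(d): forbidden (ΔL, ΔJ).
(c)–(e): forbidden (ΔL, ΔJ).
(c)–(f): forbidden (ΔS, ΔL, ΔJ).
(d)–(e): forbidden (parity, ΔL, ΔJ).
(d)–(f): forbidden (parity, ΔS, ΔL, ΔJ).
(e)–(f): forbidden (parity, ΔS).
Allowed pairs: 0 of 15.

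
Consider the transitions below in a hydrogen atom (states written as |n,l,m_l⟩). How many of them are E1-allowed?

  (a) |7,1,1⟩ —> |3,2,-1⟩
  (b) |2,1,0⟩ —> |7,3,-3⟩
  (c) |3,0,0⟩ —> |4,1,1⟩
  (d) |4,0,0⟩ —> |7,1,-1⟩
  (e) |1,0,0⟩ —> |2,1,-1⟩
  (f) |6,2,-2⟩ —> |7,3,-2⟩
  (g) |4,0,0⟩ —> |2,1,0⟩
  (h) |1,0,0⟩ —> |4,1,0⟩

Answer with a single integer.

(a) forbidden — Δm_l = -2 (E1 requires Δm_l = 0, ±1)
(b) forbidden — Δl = +2 (E1 requires Δl = ±1); Δm_l = -3 (E1 requires Δm_l = 0, ±1)
(c) allowed
(d) allowed
(e) allowed
(f) allowed
(g) allowed
(h) allowed
Total allowed: 6 of 8.

6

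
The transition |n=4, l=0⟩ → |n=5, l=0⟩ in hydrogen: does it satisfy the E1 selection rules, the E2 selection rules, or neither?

neither

Δl = 0 − 0 = +0; l_i + l_f = 0.
E1 (Δl = ±1): not satisfied.
E2 (Δl = 0,±2, l_i+l_f ≥ 2): not satisfied.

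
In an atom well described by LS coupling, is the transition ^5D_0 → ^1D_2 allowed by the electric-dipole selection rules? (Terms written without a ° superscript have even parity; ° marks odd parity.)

forbidden

Parity must change: even → even — violated.
ΔS = 0: S: 2 → 0 — violated.
ΔL = 0, ±1 (not L=0↔0): L: 2 → 2, ΔL = +0 — satisfied.
ΔJ = 0, ±1 (not J=0↔0): J: 0 → 2, ΔJ = +2 — violated.
Rule(s) violated: parity, ΔS, ΔJ.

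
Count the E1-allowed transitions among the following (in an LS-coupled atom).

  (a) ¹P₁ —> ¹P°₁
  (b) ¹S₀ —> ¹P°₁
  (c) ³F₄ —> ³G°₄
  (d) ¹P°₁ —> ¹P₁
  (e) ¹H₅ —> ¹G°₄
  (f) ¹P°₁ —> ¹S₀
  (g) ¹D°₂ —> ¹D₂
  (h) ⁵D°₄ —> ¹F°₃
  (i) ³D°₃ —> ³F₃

(a) allowed
(b) allowed
(c) allowed
(d) allowed
(e) allowed
(f) allowed
(g) allowed
(h) forbidden (parity, ΔS fail)
(i) allowed
Total allowed: 8 of 9.

8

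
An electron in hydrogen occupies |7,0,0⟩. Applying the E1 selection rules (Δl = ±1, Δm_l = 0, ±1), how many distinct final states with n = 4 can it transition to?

E1 requires Δl = ±1, so l_f ∈ {-1, 1}; with 0 ≤ l_f ≤ n_f−1 = 3, the allowed l_f values are {1}.
For l_f = 1: m_f ∈ {m_i−1, m_i, m_i+1} ∩ [−1, 1] = {-1, 0, 1} → 3 states.
Total: 3.

3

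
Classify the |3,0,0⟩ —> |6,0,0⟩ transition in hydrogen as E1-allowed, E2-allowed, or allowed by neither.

Δl = 0 − 0 = +0; l_i + l_f = 0.
Δm_l = +0.
E1 (Δl = ±1, |Δm_l| ≤ 1): not satisfied.
E2 (Δl = 0,±2, l_i+l_f ≥ 2, |Δm_l| ≤ 2): not satisfied.

neither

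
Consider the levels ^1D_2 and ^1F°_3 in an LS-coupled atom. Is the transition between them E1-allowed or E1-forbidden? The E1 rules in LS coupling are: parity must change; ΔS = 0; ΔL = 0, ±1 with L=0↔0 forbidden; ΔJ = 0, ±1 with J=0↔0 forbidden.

allowed

Initial level: S=0, L=2, J=2, parity even. Final level: S=0, L=3, J=3, parity odd.
Parity must change: even → odd — ok.
ΔS = 0: S: 0 → 0 — ok.
ΔL = 0, ±1 (not L=0↔0): L: 2 → 3, ΔL = +1 — ok.
ΔJ = 0, ±1 (not J=0↔0): J: 2 → 3, ΔJ = +1 — ok.
All four E1 rules are satisfied.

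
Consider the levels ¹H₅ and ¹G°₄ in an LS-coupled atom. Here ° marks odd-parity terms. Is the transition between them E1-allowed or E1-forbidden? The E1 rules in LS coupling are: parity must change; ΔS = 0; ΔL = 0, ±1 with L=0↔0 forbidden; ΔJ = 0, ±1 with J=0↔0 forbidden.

allowed

Initial level: S=0, L=5, J=5, parity even. Final level: S=0, L=4, J=4, parity odd.
Parity must change: even → odd — passes.
ΔS = 0: S: 0 → 0 — passes.
ΔL = 0, ±1 (not L=0↔0): L: 5 → 4, ΔL = -1 — passes.
ΔJ = 0, ±1 (not J=0↔0): J: 5 → 4, ΔJ = -1 — passes.
All four E1 rules are satisfied.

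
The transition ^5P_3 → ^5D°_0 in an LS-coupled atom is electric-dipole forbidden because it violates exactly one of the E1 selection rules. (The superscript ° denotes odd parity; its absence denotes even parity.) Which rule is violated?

Parity must change: even → odd — passes.
ΔS = 0: S: 2 → 2 — passes.
ΔL = 0, ±1 (not L=0↔0): L: 1 → 2, ΔL = +1 — passes.
ΔJ = 0, ±1 (not J=0↔0): J: 3 → 0, ΔJ = -3 — fails.

the ΔJ = 0, ±1 rule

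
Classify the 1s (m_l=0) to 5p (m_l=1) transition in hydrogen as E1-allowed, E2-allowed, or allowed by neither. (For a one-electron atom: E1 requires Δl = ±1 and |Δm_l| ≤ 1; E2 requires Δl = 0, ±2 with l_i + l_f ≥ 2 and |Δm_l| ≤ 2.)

Δl = 1 − 0 = +1; l_i + l_f = 1.
Δm_l = +1.
E1 (Δl = ±1, |Δm_l| ≤ 1): satisfied.
E2 (Δl = 0,±2, l_i+l_f ≥ 2, |Δm_l| ≤ 2): not satisfied.

E1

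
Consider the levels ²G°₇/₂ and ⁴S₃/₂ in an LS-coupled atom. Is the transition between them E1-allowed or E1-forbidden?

forbidden

Reading off the term symbols: S 1/2→3/2, L 4→0, J 7/2→3/2, parity odd→even.
Parity must change: odd → even — satisfied.
ΔS = 0: S: 1/2 → 3/2 — violated.
ΔL = 0, ±1 (not L=0↔0): L: 4 → 0, ΔL = -4 — violated.
ΔJ = 0, ±1 (not J=0↔0): J: 7/2 → 3/2, ΔJ = -2 — violated.
Rule(s) violated: ΔS, ΔL, ΔJ.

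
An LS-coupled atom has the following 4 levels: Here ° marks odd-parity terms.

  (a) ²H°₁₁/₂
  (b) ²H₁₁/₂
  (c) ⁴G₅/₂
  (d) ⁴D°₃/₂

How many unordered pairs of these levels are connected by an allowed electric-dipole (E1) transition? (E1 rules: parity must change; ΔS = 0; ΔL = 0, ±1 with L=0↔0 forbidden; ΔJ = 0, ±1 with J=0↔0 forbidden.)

1

(a)–(b): allowed.
(a)–(c): forbidden (ΔS, ΔJ).
(a)–(d): forbidden (parity, ΔS, ΔL, ΔJ).
(b)–(c): forbidden (parity, ΔS, ΔJ).
(b)–(d): forbidden (ΔS, ΔL, ΔJ).
(c)–(d): forbidden (ΔL).
Allowed pairs: 1 of 6.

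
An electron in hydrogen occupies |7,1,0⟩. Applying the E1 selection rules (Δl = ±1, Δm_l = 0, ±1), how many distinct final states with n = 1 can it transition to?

1

E1 requires Δl = ±1, so l_f ∈ {0, 2}; with 0 ≤ l_f ≤ n_f−1 = 0, the allowed l_f values are {0}.
For l_f = 0: m_f ∈ {m_i−1, m_i, m_i+1} ∩ [−0, 0] = {0} → 1 state.
Total: 1.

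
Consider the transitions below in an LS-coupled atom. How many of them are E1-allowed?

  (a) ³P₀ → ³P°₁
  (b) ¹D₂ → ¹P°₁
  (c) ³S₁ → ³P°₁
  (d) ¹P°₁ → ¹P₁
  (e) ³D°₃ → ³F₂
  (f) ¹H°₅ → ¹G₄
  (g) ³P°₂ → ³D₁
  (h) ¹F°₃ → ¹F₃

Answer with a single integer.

8

(a) allowed
(b) allowed
(c) allowed
(d) allowed
(e) allowed
(f) allowed
(g) allowed
(h) allowed
Total allowed: 8 of 8.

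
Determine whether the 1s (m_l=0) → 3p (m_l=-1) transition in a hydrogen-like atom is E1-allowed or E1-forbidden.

l: 0 → 1 (Δl = +1). Δl = ±1 ok.
Δm_l = -1 − (0) = -1. E1 requires Δm_l = 0, ±1: ok.
All E1 selection rules are satisfied.

allowed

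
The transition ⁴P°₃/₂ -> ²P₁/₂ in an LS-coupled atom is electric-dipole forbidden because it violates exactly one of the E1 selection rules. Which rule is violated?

Initial level: S=3/2, L=1, J=3/2, parity odd. Final level: S=1/2, L=1, J=1/2, parity even.
ΔS = 0: S: 3/2 → 1/2 — fails.
ΔJ = 0, ±1 (not J=0↔0): J: 3/2 → 1/2, ΔJ = -1 — passes.
ΔL = 0, ±1 (not L=0↔0): L: 1 → 1, ΔL = +0 — passes.
Parity must change: odd → even — passes.

the ΔS = 0 rule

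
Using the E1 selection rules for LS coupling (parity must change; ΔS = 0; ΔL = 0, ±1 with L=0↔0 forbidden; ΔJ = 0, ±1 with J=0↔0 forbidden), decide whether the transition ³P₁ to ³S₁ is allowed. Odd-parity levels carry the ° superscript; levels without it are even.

Initial level: S=1, L=1, J=1, parity even. Final level: S=1, L=0, J=1, parity even.
ΔL = 0, ±1 (not L=0↔0): L: 1 → 0, ΔL = -1 — satisfied.
ΔS = 0: S: 1 → 1 — satisfied.
Parity must change: even → even — violated.
ΔJ = 0, ±1 (not J=0↔0): J: 1 → 1, ΔJ = +0 — satisfied.
Rule(s) violated: parity.

forbidden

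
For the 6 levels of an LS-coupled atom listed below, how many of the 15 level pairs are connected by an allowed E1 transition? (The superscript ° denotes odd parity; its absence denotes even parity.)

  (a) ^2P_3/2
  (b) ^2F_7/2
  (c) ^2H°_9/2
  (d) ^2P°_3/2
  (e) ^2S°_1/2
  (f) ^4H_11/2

2

(a)–(b): forbidden (parity, ΔL, ΔJ).
(a)–(c): forbidden (ΔL, ΔJ).
(a)–(d): allowed.
(a)–(e): allowed.
(a)–(f): forbidden (parity, ΔS, ΔL, ΔJ).
(b)–(c): forbidden (ΔL).
(b)–(d): forbidden (ΔL, ΔJ).
(b)–(e): forbidden (ΔL, ΔJ).
(b)–(f): forbidden (parity, ΔS, ΔL, ΔJ).
(c)–(d): forbidden (parity, ΔL, ΔJ).
(c)–(e): forbidden (parity, ΔL, ΔJ).
(c)–(f): forbidden (ΔS).
(d)–(e): forbidden (parity).
(d)–(f): forbidden (ΔS, ΔL, ΔJ).
(e)–(f): forbidden (ΔS, ΔL, ΔJ).
Allowed pairs: 2 of 15.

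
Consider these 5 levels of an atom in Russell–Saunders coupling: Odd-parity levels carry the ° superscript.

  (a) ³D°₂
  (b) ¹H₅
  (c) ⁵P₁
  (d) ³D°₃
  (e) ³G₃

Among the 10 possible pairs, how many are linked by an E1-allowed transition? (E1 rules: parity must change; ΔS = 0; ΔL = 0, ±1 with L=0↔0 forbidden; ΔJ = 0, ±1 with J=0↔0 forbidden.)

0

(a)–(b): forbidden (ΔS, ΔL, ΔJ).
(a)–(c): forbidden (ΔS).
(a)–(d): forbidden (parity).
(a)–(e): forbidden (ΔL).
(b)–(c): forbidden (parity, ΔS, ΔL, ΔJ).
(b)–(d): forbidden (ΔS, ΔL, ΔJ).
(b)–(e): forbidden (parity, ΔS, ΔJ).
(c)–(d): forbidden (ΔS, ΔJ).
(c)–(e): forbidden (parity, ΔS, ΔL, ΔJ).
(d)–(e): forbidden (ΔL).
Allowed pairs: 0 of 10.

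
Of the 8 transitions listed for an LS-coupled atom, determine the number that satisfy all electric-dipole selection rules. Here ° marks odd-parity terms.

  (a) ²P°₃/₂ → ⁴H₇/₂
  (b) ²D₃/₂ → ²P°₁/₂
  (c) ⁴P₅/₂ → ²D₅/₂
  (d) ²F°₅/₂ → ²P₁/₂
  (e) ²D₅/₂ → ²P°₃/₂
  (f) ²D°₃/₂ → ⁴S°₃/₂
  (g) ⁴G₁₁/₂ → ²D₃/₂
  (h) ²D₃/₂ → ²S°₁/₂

(a) forbidden (ΔS, ΔL, ΔJ fail)
(b) allowed
(c) forbidden (parity, ΔS fail)
(d) forbidden (ΔL, ΔJ fail)
(e) allowed
(f) forbidden (parity, ΔS, ΔL fail)
(g) forbidden (parity, ΔS, ΔL, ΔJ fail)
(h) forbidden (ΔL fails)
Total allowed: 2 of 8.

2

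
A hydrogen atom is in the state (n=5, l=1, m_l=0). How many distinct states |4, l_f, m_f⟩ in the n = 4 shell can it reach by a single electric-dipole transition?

E1 requires Δl = ±1, so l_f ∈ {0, 2}; with 0 ≤ l_f ≤ n_f−1 = 3, the allowed l_f values are {0, 2}.
For l_f = 0: m_f ∈ {m_i−1, m_i, m_i+1} ∩ [−0, 0] = {0} → 1 state.
For l_f = 2: m_f ∈ {m_i−1, m_i, m_i+1} ∩ [−2, 2] = {-1, 0, 1} → 3 states.
Total: 4.

4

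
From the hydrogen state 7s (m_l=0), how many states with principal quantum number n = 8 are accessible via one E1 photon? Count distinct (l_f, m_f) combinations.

3

E1 requires Δl = ±1, so l_f ∈ {-1, 1}; with 0 ≤ l_f ≤ n_f−1 = 7, the allowed l_f values are {1}.
For l_f = 1: m_f ∈ {m_i−1, m_i, m_i+1} ∩ [−1, 1] = {-1, 0, 1} → 3 states.
Total: 3.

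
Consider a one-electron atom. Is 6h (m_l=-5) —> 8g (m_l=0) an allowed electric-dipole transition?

l: 5 → 4 (Δl = -1). Δl = ±1 ok.
Δm_l = 0 − (-5) = +5. E1 requires Δm_l = 0, ±1: fails.
The transition is electric-dipole forbidden.

forbidden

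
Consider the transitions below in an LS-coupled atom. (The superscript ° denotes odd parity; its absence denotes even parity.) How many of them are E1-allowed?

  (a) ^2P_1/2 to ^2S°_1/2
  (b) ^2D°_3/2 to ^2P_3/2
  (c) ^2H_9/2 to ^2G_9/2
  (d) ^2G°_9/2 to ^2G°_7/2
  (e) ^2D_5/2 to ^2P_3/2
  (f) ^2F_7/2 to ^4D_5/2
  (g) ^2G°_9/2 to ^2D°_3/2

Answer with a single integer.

(a) allowed
(b) allowed
(c) forbidden (parity fails)
(d) forbidden (parity fails)
(e) forbidden (parity fails)
(f) forbidden (parity, ΔS fail)
(g) forbidden (parity, ΔL, ΔJ fail)
Total allowed: 2 of 7.

2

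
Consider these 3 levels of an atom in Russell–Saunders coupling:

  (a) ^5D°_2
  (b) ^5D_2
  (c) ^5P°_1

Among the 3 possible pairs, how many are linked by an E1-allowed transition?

2

(a)–(b): allowed.
(a)–(c): forbidden (parity).
(b)–(c): allowed.
Allowed pairs: 2 of 3.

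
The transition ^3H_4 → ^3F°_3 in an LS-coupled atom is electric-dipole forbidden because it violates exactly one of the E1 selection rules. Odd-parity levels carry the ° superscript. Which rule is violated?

Parity must change: even → odd — ✓.
ΔS = 0: S: 1 → 1 — ✓.
ΔL = 0, ±1 (not L=0↔0): L: 5 → 3, ΔL = -2 — ✗.
ΔJ = 0, ±1 (not J=0↔0): J: 4 → 3, ΔJ = -1 — ✓.

the ΔL = 0, ±1 rule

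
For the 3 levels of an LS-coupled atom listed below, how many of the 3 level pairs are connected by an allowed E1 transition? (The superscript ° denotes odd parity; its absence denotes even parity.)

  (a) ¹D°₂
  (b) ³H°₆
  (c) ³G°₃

0

(a)–(b): forbidden (parity, ΔS, ΔL, ΔJ).
(a)–(c): forbidden (parity, ΔS, ΔL).
(b)–(c): forbidden (parity, ΔJ).
Allowed pairs: 0 of 3.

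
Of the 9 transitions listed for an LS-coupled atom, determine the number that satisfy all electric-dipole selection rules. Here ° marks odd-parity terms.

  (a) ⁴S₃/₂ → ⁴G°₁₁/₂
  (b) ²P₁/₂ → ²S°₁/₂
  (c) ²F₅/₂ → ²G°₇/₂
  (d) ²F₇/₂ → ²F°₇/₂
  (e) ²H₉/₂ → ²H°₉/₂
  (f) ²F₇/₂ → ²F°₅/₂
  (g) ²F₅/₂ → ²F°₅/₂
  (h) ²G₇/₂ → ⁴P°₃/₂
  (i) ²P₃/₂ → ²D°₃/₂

7

(a) forbidden (ΔL, ΔJ fail)
(b) allowed
(c) allowed
(d) allowed
(e) allowed
(f) allowed
(g) allowed
(h) forbidden (ΔS, ΔL, ΔJ fail)
(i) allowed
Total allowed: 7 of 9.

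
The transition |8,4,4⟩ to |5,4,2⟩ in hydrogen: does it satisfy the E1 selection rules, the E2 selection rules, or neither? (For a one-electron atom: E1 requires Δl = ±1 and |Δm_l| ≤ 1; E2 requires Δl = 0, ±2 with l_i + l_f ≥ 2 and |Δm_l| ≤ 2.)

Δl = 4 − 4 = +0; l_i + l_f = 8.
Δm_l = -2.
E1 (Δl = ±1, |Δm_l| ≤ 1): not satisfied.
E2 (Δl = 0,±2, l_i+l_f ≥ 2, |Δm_l| ≤ 2): satisfied.

E2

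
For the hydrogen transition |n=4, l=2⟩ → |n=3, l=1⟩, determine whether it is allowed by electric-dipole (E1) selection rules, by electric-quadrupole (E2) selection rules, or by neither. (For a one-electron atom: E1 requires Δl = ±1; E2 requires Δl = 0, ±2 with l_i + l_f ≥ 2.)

E1

Δl = 1 − 2 = -1; l_i + l_f = 3.
E1 (Δl = ±1): satisfied.
E2 (Δl = 0,±2, l_i+l_f ≥ 2): not satisfied.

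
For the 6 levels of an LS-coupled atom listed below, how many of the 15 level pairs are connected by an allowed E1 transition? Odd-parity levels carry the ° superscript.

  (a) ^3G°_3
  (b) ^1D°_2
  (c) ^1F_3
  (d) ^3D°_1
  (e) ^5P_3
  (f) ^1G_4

1

(a)–(b): forbidden (parity, ΔS, ΔL).
(a)–(c): forbidden (ΔS).
(a)–(d): forbidden (parity, ΔL, ΔJ).
(a)–(e): forbidden (ΔS, ΔL).
(a)–(f): forbidden (ΔS).
(b)–(c): allowed.
(b)–(d): forbidden (parity, ΔS).
(b)–(e): forbidden (ΔS).
(b)–(f): forbidden (ΔL, ΔJ).
(c)–(d): forbidden (ΔS, ΔJ).
(c)–(e): forbidden (parity, ΔS, ΔL).
(c)–(f): forbidden (parity).
(d)–(e): forbidden (ΔS, ΔJ).
(d)–(f): forbidden (ΔS, ΔL, ΔJ).
(e)–(f): forbidden (parity, ΔS, ΔL).
Allowed pairs: 1 of 15.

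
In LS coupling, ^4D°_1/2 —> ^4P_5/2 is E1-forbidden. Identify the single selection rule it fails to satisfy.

Parity must change: odd → even — passes.
ΔL = 0, ±1 (not L=0↔0): L: 2 → 1, ΔL = -1 — passes.
ΔS = 0: S: 3/2 → 3/2 — passes.
ΔJ = 0, ±1 (not J=0↔0): J: 1/2 → 5/2, ΔJ = +2 — fails.

the ΔJ = 0, ±1 rule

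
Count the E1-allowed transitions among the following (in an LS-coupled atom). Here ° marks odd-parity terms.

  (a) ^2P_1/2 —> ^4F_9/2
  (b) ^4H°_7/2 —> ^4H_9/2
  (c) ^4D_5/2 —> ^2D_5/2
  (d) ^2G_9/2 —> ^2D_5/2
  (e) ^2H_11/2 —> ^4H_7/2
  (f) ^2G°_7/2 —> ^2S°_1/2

1

(a) forbidden (parity, ΔS, ΔL, ΔJ fail)
(b) allowed
(c) forbidden (parity, ΔS fail)
(d) forbidden (parity, ΔL, ΔJ fail)
(e) forbidden (parity, ΔS, ΔJ fail)
(f) forbidden (parity, ΔL, ΔJ fail)
Total allowed: 1 of 6.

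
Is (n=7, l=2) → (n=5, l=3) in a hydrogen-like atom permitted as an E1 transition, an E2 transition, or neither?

Δl = 3 − 2 = +1; l_i + l_f = 5.
E1 (Δl = ±1): satisfied.
E2 (Δl = 0,±2, l_i+l_f ≥ 2): not satisfied.

E1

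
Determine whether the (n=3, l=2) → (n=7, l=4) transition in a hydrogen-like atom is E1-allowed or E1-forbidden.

Δl = 4 − 2 = +2; the E1 rule Δl = ±1 is ✗.
The transition is electric-dipole forbidden.

forbidden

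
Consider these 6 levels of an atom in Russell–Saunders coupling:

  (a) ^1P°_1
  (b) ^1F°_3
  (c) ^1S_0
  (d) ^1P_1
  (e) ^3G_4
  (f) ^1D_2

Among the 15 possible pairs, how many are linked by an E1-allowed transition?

4

(a)–(b): forbidden (parity, ΔL, ΔJ).
(a)–(c): allowed.
(a)–(d): allowed.
(a)–(e): forbidden (ΔS, ΔL, ΔJ).
(a)–(f): allowed.
(b)–(c): forbidden (ΔL, ΔJ).
(b)–(d): forbidden (ΔL, ΔJ).
(b)–(e): forbidden (ΔS).
(b)–(f): allowed.
(c)–(d): forbidden (parity).
(c)–(e): forbidden (parity, ΔS, ΔL, ΔJ).
(c)–(f): forbidden (parity, ΔL, ΔJ).
(d)–(e): forbidden (parity, ΔS, ΔL, ΔJ).
(d)–(f): forbidden (parity).
(e)–(f): forbidden (parity, ΔS, ΔL, ΔJ).
Allowed pairs: 4 of 15.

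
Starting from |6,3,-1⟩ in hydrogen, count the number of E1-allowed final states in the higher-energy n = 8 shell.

E1 requires Δl = ±1, so l_f ∈ {2, 4}; with 0 ≤ l_f ≤ n_f−1 = 7, the allowed l_f values are {2, 4}.
For l_f = 2: m_f ∈ {m_i−1, m_i, m_i+1} ∩ [−2, 2] = {-2, -1, 0} → 3 states.
For l_f = 4: m_f ∈ {m_i−1, m_i, m_i+1} ∩ [−4, 4] = {-2, -1, 0} → 3 states.
Total: 6.

6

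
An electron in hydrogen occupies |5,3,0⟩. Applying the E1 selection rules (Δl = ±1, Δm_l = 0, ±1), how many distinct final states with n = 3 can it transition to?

3

E1 requires Δl = ±1, so l_f ∈ {2, 4}; with 0 ≤ l_f ≤ n_f−1 = 2, the allowed l_f values are {2}.
For l_f = 2: m_f ∈ {m_i−1, m_i, m_i+1} ∩ [−2, 2] = {-1, 0, 1} → 3 states.
Total: 3.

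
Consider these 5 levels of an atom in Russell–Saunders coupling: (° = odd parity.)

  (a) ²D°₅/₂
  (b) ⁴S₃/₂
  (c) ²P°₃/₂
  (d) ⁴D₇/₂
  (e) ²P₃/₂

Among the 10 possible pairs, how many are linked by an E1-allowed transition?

2

(a)–(b): forbidden (ΔS, ΔL).
(a)–(c): forbidden (parity).
(a)–(d): forbidden (ΔS).
(a)–(e): allowed.
(b)–(c): forbidden (ΔS).
(b)–(d): forbidden (parity, ΔL, ΔJ).
(b)–(e): forbidden (parity, ΔS).
(c)–(d): forbidden (ΔS, ΔJ).
(c)–(e): allowed.
(d)–(e): forbidden (parity, ΔS, ΔJ).
Allowed pairs: 2 of 10.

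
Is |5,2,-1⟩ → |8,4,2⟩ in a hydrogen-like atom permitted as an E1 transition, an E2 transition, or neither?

neither

Δl = 4 − 2 = +2; l_i + l_f = 6.
Δm_l = +3.
E1 (Δl = ±1, |Δm_l| ≤ 1): not satisfied.
E2 (Δl = 0,±2, l_i+l_f ≥ 2, |Δm_l| ≤ 2): not satisfied.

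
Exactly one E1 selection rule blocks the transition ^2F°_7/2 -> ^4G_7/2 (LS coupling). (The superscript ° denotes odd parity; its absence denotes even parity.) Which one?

the ΔS = 0 rule

Reading off the term symbols: S 1/2→3/2, L 3→4, J 7/2→7/2, parity odd→even.
Parity must change: odd → even — ✓.
ΔS = 0: S: 1/2 → 3/2 — ✗.
ΔL = 0, ±1 (not L=0↔0): L: 3 → 4, ΔL = +1 — ✓.
ΔJ = 0, ±1 (not J=0↔0): J: 7/2 → 7/2, ΔJ = +0 — ✓.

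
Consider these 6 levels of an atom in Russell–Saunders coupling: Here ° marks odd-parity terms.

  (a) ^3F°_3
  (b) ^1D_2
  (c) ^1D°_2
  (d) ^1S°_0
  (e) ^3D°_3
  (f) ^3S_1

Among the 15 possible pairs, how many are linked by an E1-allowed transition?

1

(a)–(b): forbidden (ΔS).
(a)–(c): forbidden (parity, ΔS).
(a)–(d): forbidden (parity, ΔS, ΔL, ΔJ).
(a)–(e): forbidden (parity).
(a)–(f): forbidden (ΔL, ΔJ).
(b)–(c): allowed.
(b)–(d): forbidden (ΔL, ΔJ).
(b)–(e): forbidden (ΔS).
(b)–(f): forbidden (parity, ΔS, ΔL).
(c)–(d): forbidden (parity, ΔL, ΔJ).
(c)–(e): forbidden (parity, ΔS).
(c)–(f): forbidden (ΔS, ΔL).
(d)–(e): forbidden (parity, ΔS, ΔL, ΔJ).
(d)–(f): forbidden (ΔS, ΔL).
(e)–(f): forbidden (ΔL, ΔJ).
Allowed pairs: 1 of 15.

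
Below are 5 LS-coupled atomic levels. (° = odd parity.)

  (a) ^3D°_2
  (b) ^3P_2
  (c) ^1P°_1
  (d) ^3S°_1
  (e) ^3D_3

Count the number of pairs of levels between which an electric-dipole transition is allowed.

3

(a)–(b): allowed.
(a)–(c): forbidden (parity, ΔS).
(a)–(d): forbidden (parity, ΔL).
(a)–(e): allowed.
(b)–(c): forbidden (ΔS).
(b)–(d): allowed.
(b)–(e): forbidden (parity).
(c)–(d): forbidden (parity, ΔS).
(c)–(e): forbidden (ΔS, ΔJ).
(d)–(e): forbidden (ΔL, ΔJ).
Allowed pairs: 3 of 10.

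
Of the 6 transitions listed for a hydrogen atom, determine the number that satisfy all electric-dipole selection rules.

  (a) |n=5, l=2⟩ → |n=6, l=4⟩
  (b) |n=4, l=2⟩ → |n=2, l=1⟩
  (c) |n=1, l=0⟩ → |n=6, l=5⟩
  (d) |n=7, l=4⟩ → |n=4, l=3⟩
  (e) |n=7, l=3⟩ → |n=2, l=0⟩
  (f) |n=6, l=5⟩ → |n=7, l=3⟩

(a) forbidden — Δl = +2 (E1 requires Δl = ±1)
(b) allowed
(c) forbidden — Δl = +5 (E1 requires Δl = ±1)
(d) allowed
(e) forbidden — Δl = -3 (E1 requires Δl = ±1)
(f) forbidden — Δl = -2 (E1 requires Δl = ±1)
Total allowed: 2 of 6.

2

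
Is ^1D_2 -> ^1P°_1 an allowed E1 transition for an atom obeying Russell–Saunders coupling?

ΔL = 0, ±1 (not L=0↔0): L: 2 → 1, ΔL = -1 — passes.
ΔS = 0: S: 0 → 0 — passes.
ΔJ = 0, ±1 (not J=0↔0): J: 2 → 1, ΔJ = -1 — passes.
Parity must change: even → odd — passes.
All four E1 rules are satisfied.

allowed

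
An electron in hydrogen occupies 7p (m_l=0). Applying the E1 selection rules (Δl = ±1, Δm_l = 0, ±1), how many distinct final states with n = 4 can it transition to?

4

E1 requires Δl = ±1, so l_f ∈ {0, 2}; with 0 ≤ l_f ≤ n_f−1 = 3, the allowed l_f values are {0, 2}.
For l_f = 0: m_f ∈ {m_i−1, m_i, m_i+1} ∩ [−0, 0] = {0} → 1 state.
For l_f = 2: m_f ∈ {m_i−1, m_i, m_i+1} ∩ [−2, 2] = {-1, 0, 1} → 3 states.
Total: 4.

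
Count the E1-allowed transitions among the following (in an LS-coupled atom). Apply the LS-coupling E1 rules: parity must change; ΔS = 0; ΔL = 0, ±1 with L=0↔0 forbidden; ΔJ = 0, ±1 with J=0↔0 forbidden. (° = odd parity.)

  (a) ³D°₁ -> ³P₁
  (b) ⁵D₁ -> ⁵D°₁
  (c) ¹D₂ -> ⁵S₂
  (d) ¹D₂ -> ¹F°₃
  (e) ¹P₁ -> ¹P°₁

4

(a) allowed
(b) allowed
(c) forbidden (parity, ΔS, ΔL fail)
(d) allowed
(e) allowed
Total allowed: 4 of 5.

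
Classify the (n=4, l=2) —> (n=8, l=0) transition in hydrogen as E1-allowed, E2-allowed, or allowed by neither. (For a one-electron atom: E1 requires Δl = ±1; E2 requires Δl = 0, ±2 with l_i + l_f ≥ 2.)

E2

Δl = 0 − 2 = -2; l_i + l_f = 2.
E1 (Δl = ±1): not satisfied.
E2 (Δl = 0,±2, l_i+l_f ≥ 2): satisfied.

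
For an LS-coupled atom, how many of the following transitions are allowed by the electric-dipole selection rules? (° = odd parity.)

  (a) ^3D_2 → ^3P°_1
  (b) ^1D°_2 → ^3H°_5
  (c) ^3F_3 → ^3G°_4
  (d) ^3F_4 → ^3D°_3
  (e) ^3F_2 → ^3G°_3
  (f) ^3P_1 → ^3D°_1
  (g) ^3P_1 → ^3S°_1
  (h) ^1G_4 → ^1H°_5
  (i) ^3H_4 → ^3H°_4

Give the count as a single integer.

(a) allowed
(b) forbidden (parity, ΔS, ΔL, ΔJ fail)
(c) allowed
(d) allowed
(e) allowed
(f) allowed
(g) allowed
(h) allowed
(i) allowed
Total allowed: 8 of 9.

8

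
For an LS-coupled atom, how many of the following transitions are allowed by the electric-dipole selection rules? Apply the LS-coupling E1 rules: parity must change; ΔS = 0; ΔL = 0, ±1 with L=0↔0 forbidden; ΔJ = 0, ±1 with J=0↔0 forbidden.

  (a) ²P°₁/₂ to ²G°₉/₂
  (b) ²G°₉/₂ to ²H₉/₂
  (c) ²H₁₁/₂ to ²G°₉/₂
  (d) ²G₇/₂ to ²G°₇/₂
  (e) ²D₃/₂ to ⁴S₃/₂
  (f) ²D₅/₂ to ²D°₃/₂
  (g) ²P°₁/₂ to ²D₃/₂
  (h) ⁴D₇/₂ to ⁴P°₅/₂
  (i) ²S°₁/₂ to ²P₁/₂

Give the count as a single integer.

(a) forbidden (parity, ΔL, ΔJ fail)
(b) allowed
(c) allowed
(d) allowed
(e) forbidden (parity, ΔS, ΔL fail)
(f) allowed
(g) allowed
(h) allowed
(i) allowed
Total allowed: 7 of 9.

7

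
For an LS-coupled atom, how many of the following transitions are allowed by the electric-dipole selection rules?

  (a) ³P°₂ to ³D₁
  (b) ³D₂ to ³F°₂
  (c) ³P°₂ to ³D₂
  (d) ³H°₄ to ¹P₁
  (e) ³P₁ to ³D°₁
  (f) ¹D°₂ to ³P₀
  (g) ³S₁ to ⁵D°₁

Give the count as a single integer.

4

(a) allowed
(b) allowed
(c) allowed
(d) forbidden (ΔS, ΔL, ΔJ fail)
(e) allowed
(f) forbidden (ΔS, ΔJ fail)
(g) forbidden (ΔS, ΔL fail)
Total allowed: 4 of 7.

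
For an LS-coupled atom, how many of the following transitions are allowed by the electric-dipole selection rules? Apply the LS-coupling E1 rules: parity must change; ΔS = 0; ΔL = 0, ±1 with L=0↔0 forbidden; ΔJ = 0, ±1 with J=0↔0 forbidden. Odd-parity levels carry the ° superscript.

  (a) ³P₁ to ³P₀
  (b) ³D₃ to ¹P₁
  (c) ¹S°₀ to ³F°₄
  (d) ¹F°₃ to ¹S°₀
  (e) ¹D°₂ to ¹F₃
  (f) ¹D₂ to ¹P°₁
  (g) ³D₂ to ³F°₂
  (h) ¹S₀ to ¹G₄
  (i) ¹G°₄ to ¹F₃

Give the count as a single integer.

(a) forbidden (parity fails)
(b) forbidden (parity, ΔS, ΔJ fail)
(c) forbidden (parity, ΔS, ΔL, ΔJ fail)
(d) forbidden (parity, ΔL, ΔJ fail)
(e) allowed
(f) allowed
(g) allowed
(h) forbidden (parity, ΔL, ΔJ fail)
(i) allowed
Total allowed: 4 of 9.

4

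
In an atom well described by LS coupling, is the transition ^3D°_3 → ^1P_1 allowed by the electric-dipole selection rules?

Reading off the term symbols: S 1→0, L 2→1, J 3→1, parity odd→even.
ΔS = 0: S: 1 → 0 — ✗.
Parity must change: odd → even — ✓.
ΔL = 0, ±1 (not L=0↔0): L: 2 → 1, ΔL = -1 — ✓.
ΔJ = 0, ±1 (not J=0↔0): J: 3 → 1, ΔJ = -2 — ✗.
Rule(s) violated: ΔS, ΔJ.

forbidden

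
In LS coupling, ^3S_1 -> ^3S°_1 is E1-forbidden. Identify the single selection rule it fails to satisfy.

the L=0 ↔ L=0 exclusion

Parity must change: even → odd — satisfied.
ΔS = 0: S: 1 → 1 — satisfied.
ΔL = 0, ±1 (not L=0↔0): L: 0 → 0, ΔL = +0 — violated.
ΔJ = 0, ±1 (not J=0↔0): J: 1 → 1, ΔJ = +0 — satisfied.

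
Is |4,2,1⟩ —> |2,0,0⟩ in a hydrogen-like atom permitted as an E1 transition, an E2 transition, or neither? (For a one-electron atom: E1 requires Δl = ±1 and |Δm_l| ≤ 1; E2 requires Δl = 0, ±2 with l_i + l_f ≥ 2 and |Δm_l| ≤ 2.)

E2

Δl = 0 − 2 = -2; l_i + l_f = 2.
Δm_l = -1.
E1 (Δl = ±1, |Δm_l| ≤ 1): not satisfied.
E2 (Δl = 0,±2, l_i+l_f ≥ 2, |Δm_l| ≤ 2): satisfied.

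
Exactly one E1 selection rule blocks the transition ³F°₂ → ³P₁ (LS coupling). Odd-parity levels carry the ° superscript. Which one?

Initial level: S=1, L=3, J=2, parity odd. Final level: S=1, L=1, J=1, parity even.
Parity must change: odd → even — ✓.
ΔS = 0: S: 1 → 1 — ✓.
ΔL = 0, ±1 (not L=0↔0): L: 3 → 1, ΔL = -2 — ✗.
ΔJ = 0, ±1 (not J=0↔0): J: 2 → 1, ΔJ = -1 — ✓.

the ΔL = 0, ±1 rule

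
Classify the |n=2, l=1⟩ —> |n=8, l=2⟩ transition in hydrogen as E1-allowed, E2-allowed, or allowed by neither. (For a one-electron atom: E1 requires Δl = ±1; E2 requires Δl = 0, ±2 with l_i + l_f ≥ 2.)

E1

Δl = 2 − 1 = +1; l_i + l_f = 3.
E1 (Δl = ±1): satisfied.
E2 (Δl = 0,±2, l_i+l_f ≥ 2): not satisfied.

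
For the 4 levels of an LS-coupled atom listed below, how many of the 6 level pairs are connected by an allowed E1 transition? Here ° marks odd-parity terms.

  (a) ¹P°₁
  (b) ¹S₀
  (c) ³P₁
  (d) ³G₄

(a)–(b): allowed.
(a)–(c): forbidden (ΔS).
(a)–(d): forbidden (ΔS, ΔL, ΔJ).
(b)–(c): forbidden (parity, ΔS).
(b)–(d): forbidden (parity, ΔS, ΔL, ΔJ).
(c)–(d): forbidden (parity, ΔL, ΔJ).
Allowed pairs: 1 of 6.

1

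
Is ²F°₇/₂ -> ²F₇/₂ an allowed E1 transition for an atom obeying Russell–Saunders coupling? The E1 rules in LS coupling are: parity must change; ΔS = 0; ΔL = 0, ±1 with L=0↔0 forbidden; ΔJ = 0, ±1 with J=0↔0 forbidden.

Reading off the term symbols: S 1/2→1/2, L 3→3, J 7/2→7/2, parity odd→even.
Parity must change: odd → even — satisfied.
ΔS = 0: S: 1/2 → 1/2 — satisfied.
ΔL = 0, ±1 (not L=0↔0): L: 3 → 3, ΔL = +0 — satisfied.
ΔJ = 0, ±1 (not J=0↔0): J: 7/2 → 7/2, ΔJ = +0 — satisfied.
All four E1 rules are satisfied.

allowed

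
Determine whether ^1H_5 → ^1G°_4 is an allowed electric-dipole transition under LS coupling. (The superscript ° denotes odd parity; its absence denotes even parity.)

Reading off the term symbols: S 0→0, L 5→4, J 5→4, parity even→odd.
ΔL = 0, ±1 (not L=0↔0): L: 5 → 4, ΔL = -1 — ✓.
ΔS = 0: S: 0 → 0 — ✓.
ΔJ = 0, ±1 (not J=0↔0): J: 5 → 4, ΔJ = -1 — ✓.
Parity must change: even → odd — ✓.
All four E1 rules are satisfied.

allowed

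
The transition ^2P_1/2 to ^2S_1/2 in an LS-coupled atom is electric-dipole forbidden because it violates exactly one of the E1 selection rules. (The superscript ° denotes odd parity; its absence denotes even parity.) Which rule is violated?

parity

ΔL = 0, ±1 (not L=0↔0): L: 1 → 0, ΔL = -1 — ✓.
ΔJ = 0, ±1 (not J=0↔0): J: 1/2 → 1/2, ΔJ = +0 — ✓.
ΔS = 0: S: 1/2 → 1/2 — ✓.
Parity must change: even → even — ✗.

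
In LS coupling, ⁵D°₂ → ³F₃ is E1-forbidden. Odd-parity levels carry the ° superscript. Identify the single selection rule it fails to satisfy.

the ΔS = 0 rule

Parity must change: odd → even — ok.
ΔS = 0: S: 2 → 1 — fails.
ΔL = 0, ±1 (not L=0↔0): L: 2 → 3, ΔL = +1 — ok.
ΔJ = 0, ±1 (not J=0↔0): J: 2 → 3, ΔJ = +1 — ok.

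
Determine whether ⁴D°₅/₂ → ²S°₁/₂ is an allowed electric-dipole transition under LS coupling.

forbidden

Parity must change: odd → odd — ✗.
ΔS = 0: S: 3/2 → 1/2 — ✗.
ΔL = 0, ±1 (not L=0↔0): L: 2 → 0, ΔL = -2 — ✗.
ΔJ = 0, ±1 (not J=0↔0): J: 5/2 → 1/2, ΔJ = -2 — ✗.
Rule(s) violated: parity, ΔS, ΔL, ΔJ.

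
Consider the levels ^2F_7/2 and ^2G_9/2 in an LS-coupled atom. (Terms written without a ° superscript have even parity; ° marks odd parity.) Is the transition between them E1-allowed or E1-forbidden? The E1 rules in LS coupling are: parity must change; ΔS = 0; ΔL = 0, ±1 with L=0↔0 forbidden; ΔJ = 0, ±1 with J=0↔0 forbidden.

forbidden

ΔL = 0, ±1 (not L=0↔0): L: 3 → 4, ΔL = +1 — ok.
Parity must change: even → even — fails.
ΔJ = 0, ±1 (not J=0↔0): J: 7/2 → 9/2, ΔJ = +1 — ok.
ΔS = 0: S: 1/2 → 1/2 — ok.
Rule(s) violated: parity.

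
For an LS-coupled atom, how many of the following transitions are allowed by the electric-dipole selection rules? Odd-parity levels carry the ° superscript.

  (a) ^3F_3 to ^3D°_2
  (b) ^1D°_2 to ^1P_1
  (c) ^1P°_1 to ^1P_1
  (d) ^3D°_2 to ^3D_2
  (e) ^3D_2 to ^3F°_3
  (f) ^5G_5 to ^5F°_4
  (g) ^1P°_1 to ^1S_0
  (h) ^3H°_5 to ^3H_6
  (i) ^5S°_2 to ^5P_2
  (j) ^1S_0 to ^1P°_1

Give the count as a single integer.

(a) allowed
(b) allowed
(c) allowed
(d) allowed
(e) allowed
(f) allowed
(g) allowed
(h) allowed
(i) allowed
(j) allowed
Total allowed: 10 of 10.

10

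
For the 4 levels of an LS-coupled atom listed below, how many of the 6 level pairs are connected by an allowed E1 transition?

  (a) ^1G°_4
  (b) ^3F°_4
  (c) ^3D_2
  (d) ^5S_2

0

(a)–(b): forbidden (parity, ΔS).
(a)–(c): forbidden (ΔS, ΔL, ΔJ).
(a)–(d): forbidden (ΔS, ΔL, ΔJ).
(b)–(c): forbidden (ΔJ).
(b)–(d): forbidden (ΔS, ΔL, ΔJ).
(c)–(d): forbidden (parity, ΔS, ΔL).
Allowed pairs: 0 of 6.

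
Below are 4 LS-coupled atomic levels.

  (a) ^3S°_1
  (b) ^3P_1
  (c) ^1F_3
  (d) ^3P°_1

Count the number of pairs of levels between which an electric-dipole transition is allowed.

2

(a)–(b): allowed.
(a)–(c): forbidden (ΔS, ΔL, ΔJ).
(a)–(d): forbidden (parity).
(b)–(c): forbidden (parity, ΔS, ΔL, ΔJ).
(b)–(d): allowed.
(c)–(d): forbidden (ΔS, ΔL, ΔJ).
Allowed pairs: 2 of 6.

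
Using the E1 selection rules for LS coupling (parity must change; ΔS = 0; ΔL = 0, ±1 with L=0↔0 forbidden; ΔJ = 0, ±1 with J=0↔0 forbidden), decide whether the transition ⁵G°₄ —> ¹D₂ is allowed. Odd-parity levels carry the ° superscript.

Initial level: S=2, L=4, J=4, parity odd. Final level: S=0, L=2, J=2, parity even.
Parity must change: odd → even — ✓.
ΔS = 0: S: 2 → 0 — ✗.
ΔL = 0, ±1 (not L=0↔0): L: 4 → 2, ΔL = -2 — ✗.
ΔJ = 0, ±1 (not J=0↔0): J: 4 → 2, ΔJ = -2 — ✗.
Rule(s) violated: ΔS, ΔL, ΔJ.

forbidden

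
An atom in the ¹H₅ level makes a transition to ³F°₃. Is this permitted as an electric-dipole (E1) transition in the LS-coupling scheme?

forbidden

Parity must change: even → odd — ok.
ΔJ = 0, ±1 (not J=0↔0): J: 5 → 3, ΔJ = -2 — fails.
ΔL = 0, ±1 (not L=0↔0): L: 5 → 3, ΔL = -2 — fails.
ΔS = 0: S: 0 → 1 — fails.
Rule(s) violated: ΔS, ΔL, ΔJ.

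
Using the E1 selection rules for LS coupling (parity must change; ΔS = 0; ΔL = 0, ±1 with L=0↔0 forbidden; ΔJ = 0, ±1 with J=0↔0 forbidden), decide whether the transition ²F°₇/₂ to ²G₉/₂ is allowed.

allowed

Initial level: S=1/2, L=3, J=7/2, parity odd. Final level: S=1/2, L=4, J=9/2, parity even.
Parity must change: odd → even — satisfied.
ΔS = 0: S: 1/2 → 1/2 — satisfied.
ΔL = 0, ±1 (not L=0↔0): L: 3 → 4, ΔL = +1 — satisfied.
ΔJ = 0, ±1 (not J=0↔0): J: 7/2 → 9/2, ΔJ = +1 — satisfied.
All four E1 rules are satisfied.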